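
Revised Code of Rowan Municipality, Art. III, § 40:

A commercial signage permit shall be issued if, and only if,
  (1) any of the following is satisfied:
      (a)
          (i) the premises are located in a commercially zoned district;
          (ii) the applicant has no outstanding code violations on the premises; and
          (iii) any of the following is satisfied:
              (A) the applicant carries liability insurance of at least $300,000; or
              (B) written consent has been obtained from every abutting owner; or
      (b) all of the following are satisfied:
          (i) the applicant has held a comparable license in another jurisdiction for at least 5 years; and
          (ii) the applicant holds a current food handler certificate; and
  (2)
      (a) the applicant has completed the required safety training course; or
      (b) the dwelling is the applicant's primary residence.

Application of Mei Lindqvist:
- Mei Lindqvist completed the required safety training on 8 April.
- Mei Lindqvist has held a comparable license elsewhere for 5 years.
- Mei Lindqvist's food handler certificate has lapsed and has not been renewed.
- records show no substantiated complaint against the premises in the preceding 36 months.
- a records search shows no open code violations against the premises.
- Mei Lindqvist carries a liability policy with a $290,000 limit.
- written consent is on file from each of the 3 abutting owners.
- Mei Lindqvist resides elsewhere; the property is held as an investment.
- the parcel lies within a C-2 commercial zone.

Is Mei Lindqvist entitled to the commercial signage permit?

(i) commercially zoned — holds.
(ii) no code violations — satisfied.
(A) insurance ≥ $300,000 — fails.
(B) all abutters consent — holds.
So (iii) is satisfied (F OR T).
(a) = T AND T AND T = true.
(i) prior license ≥ 5 yr — satisfied.
(ii) food handler cert. — not met.
(b): T AND F → false.
(1): T OR F → true.
(a) safety training — satisfied.
(b) primary residence — not met.
So (2) is satisfied (T OR F).
Overall: T AND T → true.

Yes — granted.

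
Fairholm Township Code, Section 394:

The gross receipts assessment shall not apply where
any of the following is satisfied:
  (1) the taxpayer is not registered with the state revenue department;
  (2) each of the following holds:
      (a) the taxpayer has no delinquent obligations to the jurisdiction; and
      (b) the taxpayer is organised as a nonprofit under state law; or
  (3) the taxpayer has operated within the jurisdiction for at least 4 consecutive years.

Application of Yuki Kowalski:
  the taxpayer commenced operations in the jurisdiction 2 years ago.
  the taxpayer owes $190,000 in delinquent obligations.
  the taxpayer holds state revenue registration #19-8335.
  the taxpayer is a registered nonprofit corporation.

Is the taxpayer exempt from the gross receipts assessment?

(1) not (state-registered) — not satisfied.
(a) no delinquency — fails.
(b) nonprofit — satisfied.
So (2) is not satisfied (F AND T).
(3) ≥ 4 yrs in jurisdiction — fails.
Overall = F OR F OR F = false.

No — not exempt.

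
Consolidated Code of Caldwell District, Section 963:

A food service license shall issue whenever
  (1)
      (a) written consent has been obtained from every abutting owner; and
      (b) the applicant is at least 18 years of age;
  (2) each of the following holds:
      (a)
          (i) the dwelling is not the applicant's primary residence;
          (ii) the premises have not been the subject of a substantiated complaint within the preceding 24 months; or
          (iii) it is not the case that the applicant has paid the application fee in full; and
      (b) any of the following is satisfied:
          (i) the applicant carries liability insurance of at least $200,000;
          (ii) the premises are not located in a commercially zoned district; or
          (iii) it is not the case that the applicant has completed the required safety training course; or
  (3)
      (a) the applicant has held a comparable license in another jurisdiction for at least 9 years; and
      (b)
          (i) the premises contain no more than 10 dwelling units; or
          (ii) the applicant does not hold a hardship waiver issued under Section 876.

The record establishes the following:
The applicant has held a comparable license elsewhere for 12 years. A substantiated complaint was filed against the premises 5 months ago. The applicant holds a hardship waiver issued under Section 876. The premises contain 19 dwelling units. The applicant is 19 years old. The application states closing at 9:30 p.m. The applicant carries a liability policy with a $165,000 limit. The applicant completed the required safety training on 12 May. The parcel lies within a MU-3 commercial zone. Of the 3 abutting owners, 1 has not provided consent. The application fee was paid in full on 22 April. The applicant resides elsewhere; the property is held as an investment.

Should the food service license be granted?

(a) all abutters consent — not satisfied.
(b) age ≥ 18 — met.
So (1) is not satisfied (F AND T).
(i) not (primary residence) — satisfied.
(ii) no complaint in 24 mo. — fails.
(iii) not (fee paid) — not met.
So (a) is satisfied (T OR F OR F).
(i) insurance ≥ $200,000 — not met.
(ii) not (commercially zoned) — not met.
(iii) not (safety training) — fails.
So (b) is not satisfied (F OR F OR F).
(2) = T AND F = false.
(a) prior license ≥ 9 yr — satisfied.
(i) ≤ 10 units — not met.
(ii) not (hardship waiver) — not met.
So (b) is not satisfied (F OR F).
So (3) is not satisfied (T AND F).
So Overall is not satisfied (F OR F OR F).

No — denied.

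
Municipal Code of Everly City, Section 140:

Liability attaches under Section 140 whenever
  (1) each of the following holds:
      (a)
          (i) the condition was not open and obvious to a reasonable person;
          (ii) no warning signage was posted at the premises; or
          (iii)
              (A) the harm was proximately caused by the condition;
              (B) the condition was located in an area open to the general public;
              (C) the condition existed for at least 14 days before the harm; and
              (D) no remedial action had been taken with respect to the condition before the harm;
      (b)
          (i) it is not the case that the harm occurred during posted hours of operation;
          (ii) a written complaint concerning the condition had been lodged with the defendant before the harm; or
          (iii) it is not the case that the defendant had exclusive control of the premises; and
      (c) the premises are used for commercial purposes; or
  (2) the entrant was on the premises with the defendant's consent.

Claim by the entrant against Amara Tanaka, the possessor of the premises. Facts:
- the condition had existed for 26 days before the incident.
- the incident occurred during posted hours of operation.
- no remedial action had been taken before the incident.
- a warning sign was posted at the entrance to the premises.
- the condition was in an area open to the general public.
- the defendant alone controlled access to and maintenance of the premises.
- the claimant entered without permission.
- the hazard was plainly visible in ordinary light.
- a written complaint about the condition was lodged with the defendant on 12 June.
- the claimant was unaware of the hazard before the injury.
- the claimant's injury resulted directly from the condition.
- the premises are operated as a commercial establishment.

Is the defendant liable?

(i) not open/obvious — not met.
(ii) no signage posted — fails.
(A) proximate cause — met.
(B) public area — met.
(C) condition ≥14 days old — met.
(D) no remedial action — met.
So (iii) is satisfied (T AND T AND T AND T).
(a) = F OR F OR T = true.
(i) not (during posted hours) — not met.
(ii) complaint lodged — holds.
(iii) not (exclusive control) — not satisfied.
(b): F OR T OR F → true.
(c) commercial use — met.
(1): T AND T AND T → true.
(2) consent to enter — not satisfied.
Overall = T OR F = true.

Yes — liable.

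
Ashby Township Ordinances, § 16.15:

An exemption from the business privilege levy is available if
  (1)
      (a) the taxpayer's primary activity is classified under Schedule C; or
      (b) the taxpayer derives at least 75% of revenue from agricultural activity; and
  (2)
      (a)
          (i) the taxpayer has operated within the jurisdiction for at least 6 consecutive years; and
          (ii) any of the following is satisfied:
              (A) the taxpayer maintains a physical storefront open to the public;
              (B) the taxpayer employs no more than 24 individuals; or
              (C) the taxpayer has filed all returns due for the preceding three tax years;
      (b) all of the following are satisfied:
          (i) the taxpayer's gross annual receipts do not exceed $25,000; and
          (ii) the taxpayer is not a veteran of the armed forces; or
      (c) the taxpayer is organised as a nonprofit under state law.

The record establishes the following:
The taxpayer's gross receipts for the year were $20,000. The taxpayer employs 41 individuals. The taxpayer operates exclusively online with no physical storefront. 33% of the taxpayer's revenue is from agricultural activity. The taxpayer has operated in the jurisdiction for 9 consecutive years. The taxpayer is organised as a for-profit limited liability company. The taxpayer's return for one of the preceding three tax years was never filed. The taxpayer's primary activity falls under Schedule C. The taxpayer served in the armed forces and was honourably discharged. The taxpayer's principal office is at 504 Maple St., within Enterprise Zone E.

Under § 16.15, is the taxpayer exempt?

No — not exempt.

(a) Schedule C activity — holds.
(b) ≥75% agricultural — not satisfied.
(1): T OR F → true.
(i) ≥ 6 yrs in jurisdiction — holds.
(A) has storefront — not satisfied.
(B) ≤ 24 employees — not met.
(C) returns current — not met.
(ii): F OR F OR F → false.
(a) = T AND F = false.
(i) receipts ≤ $25,000 — met.
(ii) not (veteran) — not met.
So (b) is not satisfied (T AND F).
(c) nonprofit — not met.
(2): F OR F OR F → false.
Overall: T AND F → false.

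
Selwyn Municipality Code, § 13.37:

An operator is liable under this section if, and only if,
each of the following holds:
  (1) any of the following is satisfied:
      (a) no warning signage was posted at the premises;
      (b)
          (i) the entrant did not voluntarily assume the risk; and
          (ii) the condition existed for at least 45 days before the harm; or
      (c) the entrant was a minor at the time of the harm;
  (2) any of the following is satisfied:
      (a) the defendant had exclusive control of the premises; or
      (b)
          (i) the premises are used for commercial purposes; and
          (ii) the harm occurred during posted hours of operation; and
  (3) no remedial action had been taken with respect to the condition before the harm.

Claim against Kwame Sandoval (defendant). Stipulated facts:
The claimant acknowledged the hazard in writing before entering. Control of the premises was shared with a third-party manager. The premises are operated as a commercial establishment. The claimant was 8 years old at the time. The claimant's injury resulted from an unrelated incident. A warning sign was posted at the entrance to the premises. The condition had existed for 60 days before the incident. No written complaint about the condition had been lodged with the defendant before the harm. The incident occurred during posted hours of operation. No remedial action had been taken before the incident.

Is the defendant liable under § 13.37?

(a) no signage posted — not met.
(i) no assumed risk — fails.
(ii) condition ≥45 days old — met.
(b) = F AND T = false.
(c) entrant a minor — satisfied.
(1) = F OR F OR T = true.
(a) exclusive control — not met.
(i) commercial use — satisfied.
(ii) during posted hours — satisfied.
So (b) is satisfied (T AND T).
So (2) is satisfied (F OR T).
(3) no remedial action — holds.
Overall = T AND T AND T = true.

Yes — liable.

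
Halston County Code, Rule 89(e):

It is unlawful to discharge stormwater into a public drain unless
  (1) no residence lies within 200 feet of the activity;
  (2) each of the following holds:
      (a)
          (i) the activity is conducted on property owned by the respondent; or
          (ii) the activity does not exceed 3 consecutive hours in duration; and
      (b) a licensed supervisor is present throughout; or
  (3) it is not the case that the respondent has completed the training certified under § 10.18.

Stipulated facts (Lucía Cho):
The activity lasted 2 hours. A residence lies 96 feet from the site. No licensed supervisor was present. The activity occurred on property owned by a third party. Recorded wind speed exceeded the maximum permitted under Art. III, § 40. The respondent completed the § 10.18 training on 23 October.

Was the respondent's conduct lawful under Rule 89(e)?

(1) no residence in 200 ft — fails.
(i) own property — not satisfied.
(ii) ≤ 3 hrs duration — satisfied.
(a): F OR T → true.
(b) supervisor present — not satisfied.
So (2) is not satisfied (T AND F).
(3) not (training certified) — not satisfied.
Overall = F OR F OR F = false.

No — unlawful.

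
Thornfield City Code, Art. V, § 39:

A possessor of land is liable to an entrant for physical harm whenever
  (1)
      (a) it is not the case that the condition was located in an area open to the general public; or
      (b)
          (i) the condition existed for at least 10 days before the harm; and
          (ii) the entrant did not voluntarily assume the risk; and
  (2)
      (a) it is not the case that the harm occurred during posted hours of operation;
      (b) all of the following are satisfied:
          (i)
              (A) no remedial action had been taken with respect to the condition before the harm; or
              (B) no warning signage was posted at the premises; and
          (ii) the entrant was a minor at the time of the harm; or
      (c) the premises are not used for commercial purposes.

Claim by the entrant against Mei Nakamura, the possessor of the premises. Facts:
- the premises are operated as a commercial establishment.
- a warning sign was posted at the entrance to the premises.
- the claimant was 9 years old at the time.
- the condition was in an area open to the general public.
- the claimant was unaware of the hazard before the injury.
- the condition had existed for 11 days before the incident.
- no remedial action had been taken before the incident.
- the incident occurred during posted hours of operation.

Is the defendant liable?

Yes — liable.

(a) not (public area) — not met.
(i) condition ≥10 days old — met.
(ii) no assumed risk — satisfied.
(b) = T AND T = true.
So (1) is satisfied (F OR T).
(a) not (during posted hours) — not met.
(A) no remedial action — satisfied.
(B) no signage posted — fails.
So (i) is satisfied (T OR F).
(ii) entrant a minor — satisfied.
(b) = T AND T = true.
(c) not (commercial use) — not satisfied.
So (2) is satisfied (F OR T OR F).
Overall: T AND T → true.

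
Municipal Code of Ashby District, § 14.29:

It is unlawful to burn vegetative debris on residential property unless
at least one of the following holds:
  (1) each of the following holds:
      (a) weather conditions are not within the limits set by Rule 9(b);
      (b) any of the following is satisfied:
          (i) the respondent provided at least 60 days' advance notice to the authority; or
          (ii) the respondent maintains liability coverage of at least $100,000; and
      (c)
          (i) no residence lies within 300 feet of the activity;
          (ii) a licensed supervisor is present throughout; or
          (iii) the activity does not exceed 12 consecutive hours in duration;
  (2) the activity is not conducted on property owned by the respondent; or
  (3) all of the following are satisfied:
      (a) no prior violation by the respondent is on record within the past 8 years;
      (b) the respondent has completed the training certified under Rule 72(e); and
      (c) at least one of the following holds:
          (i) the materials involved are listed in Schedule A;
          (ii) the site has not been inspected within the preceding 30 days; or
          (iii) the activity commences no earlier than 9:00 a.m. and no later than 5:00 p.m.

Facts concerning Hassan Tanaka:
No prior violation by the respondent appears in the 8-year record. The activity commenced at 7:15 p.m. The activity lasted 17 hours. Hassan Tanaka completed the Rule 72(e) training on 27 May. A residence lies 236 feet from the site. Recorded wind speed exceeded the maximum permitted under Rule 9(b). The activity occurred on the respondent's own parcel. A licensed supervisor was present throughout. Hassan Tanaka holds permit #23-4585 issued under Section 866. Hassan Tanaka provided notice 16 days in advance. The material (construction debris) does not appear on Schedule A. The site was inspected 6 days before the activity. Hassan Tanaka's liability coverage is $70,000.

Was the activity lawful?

(a) not (weather ok) — holds.
(i) ≥60 days' notice — fails.
(ii) coverage ≥ $100,000 — not met.
So (b) is not satisfied (F OR F).
(i) no residence in 300 ft — not met.
(ii) supervisor present — satisfied.
(iii) ≤ 12 hrs duration — not met.
(c) = F OR T OR F = true.
(1) = T AND F AND T = false.
(2) not (own property) — fails.
(a) no prior violation — met.
(b) training certified — met.
(i) Schedule A material — not met.
(ii) not (site inspected) — not met.
(iii) start within hours — not satisfied.
(c): F OR F OR F → false.
So (3) is not satisfied (T AND T AND F).
Overall = F OR F OR F = false.

No — unlawful.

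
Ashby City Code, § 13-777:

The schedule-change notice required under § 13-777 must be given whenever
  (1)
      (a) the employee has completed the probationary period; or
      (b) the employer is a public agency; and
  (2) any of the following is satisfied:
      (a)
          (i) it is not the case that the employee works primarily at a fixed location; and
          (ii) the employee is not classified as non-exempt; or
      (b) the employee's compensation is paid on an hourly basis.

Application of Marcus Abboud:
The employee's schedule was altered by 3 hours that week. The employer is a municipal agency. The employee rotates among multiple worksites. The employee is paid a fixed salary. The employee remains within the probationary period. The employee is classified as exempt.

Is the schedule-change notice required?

Yes — required.

(a) past probation — not met.
(b) public agency — met.
(1): F OR T → true.
(i) not (fixed location) — holds.
(ii) not (non-exempt) — met.
(a) = T AND T = true.
(b) hourly-paid — not met.
(2): T OR F → true.
So Overall is satisfied (T AND T).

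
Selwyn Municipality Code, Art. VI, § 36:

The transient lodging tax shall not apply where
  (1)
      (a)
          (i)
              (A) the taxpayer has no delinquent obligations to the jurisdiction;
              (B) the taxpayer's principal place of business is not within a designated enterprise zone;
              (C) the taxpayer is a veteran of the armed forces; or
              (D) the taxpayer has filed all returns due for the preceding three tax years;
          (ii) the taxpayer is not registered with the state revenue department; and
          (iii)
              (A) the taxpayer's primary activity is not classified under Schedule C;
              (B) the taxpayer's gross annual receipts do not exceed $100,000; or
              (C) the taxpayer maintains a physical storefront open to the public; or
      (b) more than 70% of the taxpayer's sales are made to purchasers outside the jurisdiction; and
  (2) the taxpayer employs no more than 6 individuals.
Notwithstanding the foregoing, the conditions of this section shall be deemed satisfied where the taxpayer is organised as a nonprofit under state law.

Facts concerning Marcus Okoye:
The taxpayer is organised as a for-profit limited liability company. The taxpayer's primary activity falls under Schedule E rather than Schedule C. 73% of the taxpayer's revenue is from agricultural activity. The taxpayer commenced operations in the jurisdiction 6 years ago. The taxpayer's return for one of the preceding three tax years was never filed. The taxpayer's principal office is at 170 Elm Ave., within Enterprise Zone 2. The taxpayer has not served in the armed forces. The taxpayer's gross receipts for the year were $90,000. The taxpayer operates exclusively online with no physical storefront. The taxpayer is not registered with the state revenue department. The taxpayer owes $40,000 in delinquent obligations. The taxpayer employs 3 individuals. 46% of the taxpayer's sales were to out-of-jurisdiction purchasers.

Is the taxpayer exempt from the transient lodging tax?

(A) no delinquency — fails.
(B) not (in enterprise zone) — not met.
(C) veteran — not satisfied.
(D) returns current — fails.
(i): F OR F OR F OR F → false.
(ii) not (state-registered) — holds.
(A) not (Schedule C activity) — met.
(B) receipts ≤ $100,000 — holds.
(C) has storefront — not satisfied.
(iii) = T OR T OR F = true.
(a) = F AND T AND T = false.
(b) >70% out-of-jur. sales — fails.
(1) = F OR F = false.
(2) ≤ 6 employees — met.
So Overall is not satisfied (F AND T).
Exception (nonprofit) — not satisfied.
Result: main false OR exception false → false.

No — not exempt.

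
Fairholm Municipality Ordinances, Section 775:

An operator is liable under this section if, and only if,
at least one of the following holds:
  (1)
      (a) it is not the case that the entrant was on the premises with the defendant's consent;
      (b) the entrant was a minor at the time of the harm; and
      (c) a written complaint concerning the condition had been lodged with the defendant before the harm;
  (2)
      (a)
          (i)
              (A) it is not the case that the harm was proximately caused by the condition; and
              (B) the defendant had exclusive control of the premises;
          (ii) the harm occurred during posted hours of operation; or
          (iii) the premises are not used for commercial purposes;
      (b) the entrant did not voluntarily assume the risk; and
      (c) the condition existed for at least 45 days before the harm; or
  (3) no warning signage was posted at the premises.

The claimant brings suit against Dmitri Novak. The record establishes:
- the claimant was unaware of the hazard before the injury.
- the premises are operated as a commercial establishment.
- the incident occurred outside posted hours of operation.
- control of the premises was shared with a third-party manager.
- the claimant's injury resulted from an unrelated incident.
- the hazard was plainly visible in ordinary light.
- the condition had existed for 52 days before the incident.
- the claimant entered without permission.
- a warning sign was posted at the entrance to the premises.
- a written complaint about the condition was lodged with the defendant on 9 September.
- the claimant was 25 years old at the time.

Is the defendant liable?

(a) not (consent to enter) — met.
(b) entrant a minor — not met.
(c) complaint lodged — holds.
(1): T AND F AND T → false.
(A) not (proximate cause) — satisfied.
(B) exclusive control — not met.
(i): T AND F → false.
(ii) during posted hours — not satisfied.
(iii) not (commercial use) — not satisfied.
So (a) is not satisfied (F OR F OR F).
(b) no assumed risk — holds.
(c) condition ≥45 days old — holds.
(2) = F AND T AND T = false.
(3) no signage posted — not satisfied.
Overall: F OR F OR F → false.

No — not liable.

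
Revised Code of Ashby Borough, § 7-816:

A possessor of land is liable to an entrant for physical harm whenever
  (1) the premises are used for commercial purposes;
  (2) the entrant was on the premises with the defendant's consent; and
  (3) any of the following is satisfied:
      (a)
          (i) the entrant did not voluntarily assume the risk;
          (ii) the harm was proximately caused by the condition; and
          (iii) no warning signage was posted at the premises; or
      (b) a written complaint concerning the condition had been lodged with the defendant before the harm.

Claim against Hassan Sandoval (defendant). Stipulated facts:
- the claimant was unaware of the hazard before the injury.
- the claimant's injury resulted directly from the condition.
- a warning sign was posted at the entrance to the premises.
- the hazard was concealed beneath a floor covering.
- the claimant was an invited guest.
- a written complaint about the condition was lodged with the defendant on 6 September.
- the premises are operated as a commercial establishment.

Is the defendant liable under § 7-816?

Yes — liable.

(1) commercial use — holds.
(2) consent to enter — holds.
(i) no assumed risk — satisfied.
(ii) proximate cause — met.
(iii) no signage posted — not satisfied.
(a) = T AND T AND F = false.
(b) complaint lodged — met.
(3): F OR T → true.
Overall = T AND T AND T = true.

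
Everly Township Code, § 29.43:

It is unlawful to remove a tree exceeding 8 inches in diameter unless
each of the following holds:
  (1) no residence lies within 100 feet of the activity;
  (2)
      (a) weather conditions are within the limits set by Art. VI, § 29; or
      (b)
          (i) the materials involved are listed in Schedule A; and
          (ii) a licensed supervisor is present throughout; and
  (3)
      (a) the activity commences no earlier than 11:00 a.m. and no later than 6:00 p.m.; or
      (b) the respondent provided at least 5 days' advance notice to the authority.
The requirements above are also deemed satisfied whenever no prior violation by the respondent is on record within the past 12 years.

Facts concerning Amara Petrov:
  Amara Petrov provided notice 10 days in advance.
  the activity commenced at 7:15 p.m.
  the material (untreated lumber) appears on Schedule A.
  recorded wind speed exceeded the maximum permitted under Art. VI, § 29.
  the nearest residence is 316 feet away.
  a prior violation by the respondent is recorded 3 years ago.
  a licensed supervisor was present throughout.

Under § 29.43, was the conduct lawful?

(1) no residence in 100 ft — met.
(a) weather ok — fails.
(i) Schedule A material — met.
(ii) supervisor present — met.
So (b) is satisfied (T AND T).
(2): F OR T → true.
(a) start within hours — fails.
(b) ≥5 days' notice — satisfied.
So (3) is satisfied (F OR T).
So Overall is satisfied (T AND T AND T).
Exception (no prior violation) — not satisfied.
Result: main true OR exception false → true.

Yes — lawful.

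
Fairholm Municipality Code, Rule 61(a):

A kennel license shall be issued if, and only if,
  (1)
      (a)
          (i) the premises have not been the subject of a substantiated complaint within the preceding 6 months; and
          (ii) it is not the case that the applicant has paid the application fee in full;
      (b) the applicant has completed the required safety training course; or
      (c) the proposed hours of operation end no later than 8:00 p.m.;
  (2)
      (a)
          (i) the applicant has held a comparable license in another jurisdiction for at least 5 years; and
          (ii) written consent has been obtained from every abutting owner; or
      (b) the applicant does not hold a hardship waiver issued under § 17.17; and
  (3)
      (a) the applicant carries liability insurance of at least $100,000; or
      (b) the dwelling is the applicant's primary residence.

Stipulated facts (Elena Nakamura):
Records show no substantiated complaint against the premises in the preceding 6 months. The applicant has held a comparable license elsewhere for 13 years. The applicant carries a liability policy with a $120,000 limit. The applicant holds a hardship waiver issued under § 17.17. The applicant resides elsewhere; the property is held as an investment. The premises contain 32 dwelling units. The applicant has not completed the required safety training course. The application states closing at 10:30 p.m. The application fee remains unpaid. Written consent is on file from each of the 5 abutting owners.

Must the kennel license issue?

Yes — granted.

(i) no complaint in 6 mo. — met.
(ii) not (fee paid) — holds.
So (a) is satisfied (T AND T).
(b) safety training — fails.
(c) closes by 8 p.m. — fails.
(1) = T OR F OR F = true.
(i) prior license ≥ 5 yr — satisfied.
(ii) all abutters consent — satisfied.
(a) = T AND T = true.
(b) not (hardship waiver) — fails.
(2) = T OR F = true.
(a) insurance ≥ $100,000 — holds.
(b) primary residence — fails.
(3): T OR F → true.
Overall = T AND T AND T = true.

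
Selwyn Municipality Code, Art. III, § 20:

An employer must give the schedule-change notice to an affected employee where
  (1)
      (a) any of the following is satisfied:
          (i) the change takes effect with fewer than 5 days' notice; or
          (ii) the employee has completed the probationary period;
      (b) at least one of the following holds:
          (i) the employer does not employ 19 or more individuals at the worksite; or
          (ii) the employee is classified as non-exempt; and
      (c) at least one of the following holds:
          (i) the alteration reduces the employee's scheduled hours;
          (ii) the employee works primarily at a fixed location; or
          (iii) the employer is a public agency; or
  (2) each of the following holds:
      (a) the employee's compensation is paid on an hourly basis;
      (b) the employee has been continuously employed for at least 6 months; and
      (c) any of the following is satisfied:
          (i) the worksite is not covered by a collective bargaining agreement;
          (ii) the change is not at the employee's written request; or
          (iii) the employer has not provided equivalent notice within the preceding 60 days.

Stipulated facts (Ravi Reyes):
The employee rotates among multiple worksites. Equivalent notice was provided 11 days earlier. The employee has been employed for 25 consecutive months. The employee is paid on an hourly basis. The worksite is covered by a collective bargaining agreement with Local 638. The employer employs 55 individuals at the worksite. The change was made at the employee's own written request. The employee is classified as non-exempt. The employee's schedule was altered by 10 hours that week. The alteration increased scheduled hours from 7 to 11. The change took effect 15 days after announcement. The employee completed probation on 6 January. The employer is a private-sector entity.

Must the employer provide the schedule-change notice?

No — not required.

(i) < 5 days' notice — not met.
(ii) past probation — satisfied.
(a): F OR T → true.
(i) not (≥ 19 at site) — fails.
(ii) non-exempt — met.
(b): F OR T → true.
(i) hours reduced — fails.
(ii) fixed location — not met.
(iii) public agency — fails.
So (c) is not satisfied (F OR F OR F).
(1): T AND T AND F → false.
(a) hourly-paid — satisfied.
(b) tenure ≥ 6 mo. — holds.
(i) no CBA — not satisfied.
(ii) not employee-requested — not satisfied.
(iii) no recent notice — not met.
(c): F OR F OR F → false.
(2) = T AND T AND F = false.
Overall: F OR F → false.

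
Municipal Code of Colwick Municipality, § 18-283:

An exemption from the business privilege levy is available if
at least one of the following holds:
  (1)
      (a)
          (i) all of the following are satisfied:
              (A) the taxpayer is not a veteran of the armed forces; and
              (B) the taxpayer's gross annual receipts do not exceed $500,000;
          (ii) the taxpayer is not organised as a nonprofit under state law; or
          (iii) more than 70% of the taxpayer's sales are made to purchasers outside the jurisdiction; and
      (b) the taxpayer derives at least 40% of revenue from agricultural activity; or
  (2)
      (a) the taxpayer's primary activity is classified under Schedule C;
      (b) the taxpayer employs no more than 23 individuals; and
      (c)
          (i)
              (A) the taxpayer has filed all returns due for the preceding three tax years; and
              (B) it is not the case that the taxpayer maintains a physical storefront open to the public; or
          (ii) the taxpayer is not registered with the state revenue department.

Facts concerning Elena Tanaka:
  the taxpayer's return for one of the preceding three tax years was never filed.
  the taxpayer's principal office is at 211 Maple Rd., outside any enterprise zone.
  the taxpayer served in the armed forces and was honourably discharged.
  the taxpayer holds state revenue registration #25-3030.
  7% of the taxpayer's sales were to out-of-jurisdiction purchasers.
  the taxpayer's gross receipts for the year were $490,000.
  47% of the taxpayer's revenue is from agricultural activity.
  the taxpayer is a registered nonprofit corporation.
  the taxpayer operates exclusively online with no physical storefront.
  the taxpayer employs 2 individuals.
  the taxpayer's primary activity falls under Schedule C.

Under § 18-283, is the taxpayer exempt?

(A) not (veteran) — not satisfied.
(B) receipts ≤ $500,000 — holds.
(i): F AND T → false.
(ii) not (nonprofit) — not satisfied.
(iii) >70% out-of-jur. sales — fails.
(a): F OR F OR F → false.
(b) ≥40% agricultural — holds.
(1): F AND T → false.
(a) Schedule C activity — holds.
(b) ≤ 23 employees — holds.
(A) returns current — fails.
(B) not (has storefront) — met.
So (i) is not satisfied (F AND T).
(ii) not (state-registered) — fails.
So (c) is not satisfied (F OR F).
(2) = T AND T AND F = false.
So Overall is not satisfied (F OR F).

No — not exempt.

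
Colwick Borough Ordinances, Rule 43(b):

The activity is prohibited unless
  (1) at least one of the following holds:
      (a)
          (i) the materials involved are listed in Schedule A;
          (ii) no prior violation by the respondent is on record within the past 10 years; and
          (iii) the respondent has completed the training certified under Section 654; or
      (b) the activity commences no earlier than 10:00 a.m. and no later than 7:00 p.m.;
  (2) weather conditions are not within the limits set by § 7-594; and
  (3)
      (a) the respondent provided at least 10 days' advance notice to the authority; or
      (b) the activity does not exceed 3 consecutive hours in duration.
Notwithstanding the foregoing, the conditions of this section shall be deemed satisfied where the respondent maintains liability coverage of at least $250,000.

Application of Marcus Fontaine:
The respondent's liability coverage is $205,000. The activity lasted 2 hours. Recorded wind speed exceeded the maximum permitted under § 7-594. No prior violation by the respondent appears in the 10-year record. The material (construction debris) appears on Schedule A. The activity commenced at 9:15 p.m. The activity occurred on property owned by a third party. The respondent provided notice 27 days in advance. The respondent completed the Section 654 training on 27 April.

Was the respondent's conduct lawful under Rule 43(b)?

(i) Schedule A material — met.
(ii) no prior violation — holds.
(iii) training certified — holds.
So (a) is satisfied (T AND T AND T).
(b) start within hours — fails.
(1) = T OR F = true.
(2) not (weather ok) — holds.
(a) ≥10 days' notice — holds.
(b) ≤ 3 hrs duration — met.
So (3) is satisfied (T OR T).
So Overall is satisfied (T AND T AND T).
Exception (coverage ≥ $250,000) — not satisfied.
Result: main true OR exception false → true.

Yes — lawful.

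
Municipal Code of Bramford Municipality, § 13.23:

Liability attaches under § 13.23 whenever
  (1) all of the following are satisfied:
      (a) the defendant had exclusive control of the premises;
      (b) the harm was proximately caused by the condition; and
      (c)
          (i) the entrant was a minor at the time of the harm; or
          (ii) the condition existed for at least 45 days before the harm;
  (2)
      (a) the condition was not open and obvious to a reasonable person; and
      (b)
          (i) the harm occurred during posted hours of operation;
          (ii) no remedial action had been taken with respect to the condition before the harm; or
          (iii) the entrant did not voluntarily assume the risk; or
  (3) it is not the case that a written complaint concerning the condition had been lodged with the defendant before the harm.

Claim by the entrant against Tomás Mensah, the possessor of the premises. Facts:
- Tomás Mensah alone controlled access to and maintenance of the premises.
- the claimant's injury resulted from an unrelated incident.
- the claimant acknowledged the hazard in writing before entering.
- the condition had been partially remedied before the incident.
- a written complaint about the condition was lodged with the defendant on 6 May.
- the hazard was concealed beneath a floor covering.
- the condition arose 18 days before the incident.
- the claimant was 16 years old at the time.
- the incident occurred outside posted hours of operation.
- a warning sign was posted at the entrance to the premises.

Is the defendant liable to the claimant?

No — not liable.

(a) exclusive control — met.
(b) proximate cause — fails.
(i) entrant a minor — satisfied.
(ii) condition ≥45 days old — not satisfied.
(c) = T OR F = true.
(1): T AND F AND T → false.
(a) not open/obvious — holds.
(i) during posted hours — fails.
(ii) no remedial action — not met.
(iii) no assumed risk — not met.
(b) = F OR F OR F = false.
(2): T AND F → false.
(3) not (complaint lodged) — not met.
Overall: F OR F OR F → false.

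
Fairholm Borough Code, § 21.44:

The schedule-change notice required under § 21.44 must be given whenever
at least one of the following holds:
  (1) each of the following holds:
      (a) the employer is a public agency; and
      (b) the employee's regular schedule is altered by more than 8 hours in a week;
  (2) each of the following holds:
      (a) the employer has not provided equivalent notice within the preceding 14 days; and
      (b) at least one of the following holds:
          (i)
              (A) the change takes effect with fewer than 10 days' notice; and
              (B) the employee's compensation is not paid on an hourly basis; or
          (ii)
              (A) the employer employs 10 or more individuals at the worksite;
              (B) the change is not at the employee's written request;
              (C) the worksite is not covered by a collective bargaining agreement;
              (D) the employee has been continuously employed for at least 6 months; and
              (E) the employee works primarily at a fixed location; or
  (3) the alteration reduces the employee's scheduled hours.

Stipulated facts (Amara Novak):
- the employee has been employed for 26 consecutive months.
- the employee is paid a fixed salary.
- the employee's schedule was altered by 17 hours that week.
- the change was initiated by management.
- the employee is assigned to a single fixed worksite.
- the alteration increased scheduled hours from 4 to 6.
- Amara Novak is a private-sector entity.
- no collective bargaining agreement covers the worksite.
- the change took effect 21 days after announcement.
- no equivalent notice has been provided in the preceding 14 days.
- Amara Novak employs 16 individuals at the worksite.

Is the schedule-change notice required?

(a) public agency — not satisfied.
(b) schedule shift > 8h — met.
(1): F AND T → false.
(a) no recent notice — holds.
(A) < 10 days' notice — fails.
(B) not (hourly-paid) — met.
(i) = F AND T = false.
(A) ≥ 10 at site — satisfied.
(B) not employee-requested — holds.
(C) no CBA — met.
(D) tenure ≥ 6 mo. — satisfied.
(E) fixed location — holds.
(ii): T AND T AND T AND T AND T → true.
(b) = F OR T = true.
So (2) is satisfied (T AND T).
(3) hours reduced — not satisfied.
So Overall is satisfied (F OR T OR F).

Yes — required.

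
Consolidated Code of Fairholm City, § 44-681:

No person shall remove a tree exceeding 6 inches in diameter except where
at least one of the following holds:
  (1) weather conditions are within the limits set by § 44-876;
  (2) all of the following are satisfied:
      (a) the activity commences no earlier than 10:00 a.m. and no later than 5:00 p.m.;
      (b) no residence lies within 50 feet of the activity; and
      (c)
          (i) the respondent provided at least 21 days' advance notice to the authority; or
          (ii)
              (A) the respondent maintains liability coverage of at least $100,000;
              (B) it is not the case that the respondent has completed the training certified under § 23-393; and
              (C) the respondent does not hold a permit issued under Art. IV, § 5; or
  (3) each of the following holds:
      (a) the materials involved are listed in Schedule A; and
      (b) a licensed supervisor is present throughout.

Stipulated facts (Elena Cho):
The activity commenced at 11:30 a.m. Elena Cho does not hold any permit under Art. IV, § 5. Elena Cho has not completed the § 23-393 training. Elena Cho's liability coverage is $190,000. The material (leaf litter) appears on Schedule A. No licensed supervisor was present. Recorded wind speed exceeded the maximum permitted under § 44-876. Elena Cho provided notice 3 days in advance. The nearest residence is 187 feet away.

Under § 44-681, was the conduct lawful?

Yes — lawful.

(1) weather ok — fails.
(a) start within hours — satisfied.
(b) no residence in 50 ft — met.
(i) ≥21 days' notice — not satisfied.
(A) coverage ≥ $100,000 — holds.
(B) not (training certified) — met.
(C) not (holds permit) — met.
(ii) = T AND T AND T = true.
(c) = F OR T = true.
(2) = T AND T AND T = true.
(a) Schedule A material — satisfied.
(b) supervisor present — fails.
(3): T AND F → false.
Overall: F OR T OR F → true.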